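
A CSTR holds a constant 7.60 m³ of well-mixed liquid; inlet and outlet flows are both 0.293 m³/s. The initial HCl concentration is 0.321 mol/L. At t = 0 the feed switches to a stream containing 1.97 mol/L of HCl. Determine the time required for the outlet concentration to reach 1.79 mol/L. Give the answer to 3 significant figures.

Species balance: V dC/dt = Q(C_in − C) ⇒ τ = V/Q = 25.939 s.
C(t) = C_in + (C₀ − C_in) e^(−t/τ). Set C = 1.79 and solve for t:
e^(−t/τ) = (C − C_in)/(C₀ − C_in) = (1.79 − 1.97)/(0.321 − 1.97) = 0.10916
t = −τ ln(…) = 25.939 × 2.2150 = 57.453 s.

57.5 s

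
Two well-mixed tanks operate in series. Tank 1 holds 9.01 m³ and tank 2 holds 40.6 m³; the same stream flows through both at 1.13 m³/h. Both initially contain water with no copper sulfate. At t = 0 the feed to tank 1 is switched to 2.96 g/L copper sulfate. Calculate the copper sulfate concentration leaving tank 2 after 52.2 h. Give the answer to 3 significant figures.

Time constants: τᵢ = Vᵢ/Q for each well-mixed tank.
τ₁ = 9.01/1.13 = 7.9735 h; τ₂ = 40.6/1.13 = 35.929 h.
Tank 1: C₁ = C_in(1 − e^(−t/τ₁)). Tank 2 (τ₁ ≠ τ₂): C₂ = C_in[1 − (τ₁ e^(−t/τ₁) − τ₂ e^(−t/τ₂))/(τ₁ − τ₂)].
At t = 52.2: e^(−t/τ₁) = 0.0014348, e^(−t/τ₂) = 0.23390.
C₂ = 2.96·[1 − (7.9735·0.0014348 − 35.929·0.23390)/(-27.956)] = 2.96·0.69980 = 2.0714 g/L.

2.07 g/L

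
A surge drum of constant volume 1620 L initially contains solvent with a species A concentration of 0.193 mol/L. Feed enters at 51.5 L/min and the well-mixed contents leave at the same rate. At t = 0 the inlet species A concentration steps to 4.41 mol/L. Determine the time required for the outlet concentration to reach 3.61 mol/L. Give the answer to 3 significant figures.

Accumulation = in − out for the solute gives V dC/dt = Q(C_in − C), so τ = V/Q = 31.456 min.
C(t) = C_in + (C₀ − C_in) e^(−t/τ). Set C = 3.61 and solve for t:
e^(−t/τ) = (C − C_in)/(C₀ − C_in) = (3.61 − 4.41)/(0.193 − 4.41) = 0.18971
t = −τ ln(…) = 31.456 × 1.6623 = 52.289 min.

52.3 min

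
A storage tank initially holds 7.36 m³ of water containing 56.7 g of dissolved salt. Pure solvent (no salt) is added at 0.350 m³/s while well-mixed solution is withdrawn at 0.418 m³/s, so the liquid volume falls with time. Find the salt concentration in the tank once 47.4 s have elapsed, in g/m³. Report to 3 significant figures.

Total volume: dV/dt = Q_in − Q_out = -0.068000 m³/s, so V(t) = 7.36 − 0.068000 t and V(47.4) = 4.1368 m³.
Solute balance: dm/dt = 0 − Q_out C = −Q_out m/V(t).
dm/m = −Q_out dt/(V₀ − 0.068000 t); integrating gives ln(m/m₀) = −(Q_out/(Q_in−Q_out)) ln(V/V₀).
m = m₀ (V₀/V)^(Q_out/(Q_in−Q_out)) = 56.7 × (7.36/4.1368)^(-6.1471) = 1.6425 g.
C = m/V = 1.6425/4.1368 = 0.39705 g/m³.

0.397 g/m³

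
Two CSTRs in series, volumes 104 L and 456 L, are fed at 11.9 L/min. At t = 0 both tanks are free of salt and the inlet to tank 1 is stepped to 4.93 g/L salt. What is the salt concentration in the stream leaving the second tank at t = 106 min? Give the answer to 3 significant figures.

4.53 g/L

Time constants: τᵢ = Vᵢ/Q for each well-mixed tank.
τ₁ = 104/11.9 = 8.7395 min; τ₂ = 456/11.9 = 38.319 min.
Solving the cascade with C₁(0)=C₂(0)=0 gives C₂(t) = C_in[1 − (τ₁ e^(−t/τ₁) − τ₂ e^(−t/τ₂))/(τ₁ − τ₂)].
At t = 106: e^(−t/τ₁) = 5.4014e-06, e^(−t/τ₂) = 0.062899.
C₂ = 4.93·[1 − (8.7395·5.4014e-06 − 38.319·0.062899)/(-29.580)] = 4.93·0.91852 = 4.5283 g/L.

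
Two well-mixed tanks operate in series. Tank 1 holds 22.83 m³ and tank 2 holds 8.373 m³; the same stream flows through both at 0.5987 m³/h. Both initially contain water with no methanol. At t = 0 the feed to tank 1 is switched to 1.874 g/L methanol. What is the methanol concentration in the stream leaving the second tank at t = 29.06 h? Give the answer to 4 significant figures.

Each tank obeys Vᵢ dCᵢ/dt = Q(Cᵢ₋₁ − Cᵢ), so τᵢ = Vᵢ/Q.
τ₁ = 22.83/0.5987 = 38.1326 h; τ₂ = 8.373/0.5987 = 13.9853 h.
Solving the cascade with C₁(0)=C₂(0)=0 gives C₂(t) = C_in[1 − (τ₁ e^(−t/τ₁) − τ₂ e^(−t/τ₂))/(τ₁ − τ₂)].
At t = 29.06: e^(−t/τ₁) = 0.466696, e^(−t/τ₂) = 0.125193.
C₂ = 1.874·[1 − (38.1326·0.466696 − 13.9853·0.125193)/(24.1473)] = 1.874·0.335517 = 0.628759 g/L.

0.6288 g/L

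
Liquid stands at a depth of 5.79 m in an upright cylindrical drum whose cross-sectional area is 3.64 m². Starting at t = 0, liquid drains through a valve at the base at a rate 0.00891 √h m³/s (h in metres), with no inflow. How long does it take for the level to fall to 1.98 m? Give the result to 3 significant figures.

816 s

With no inflow, A dh/dt = −0.00891 √h.
This is separable: 2 d(√h)/dt = −0.00891/A, so √h = √h₀ − (0.00891/(2A)) t.
t = 2A(√h₀ − √h)/0.00891 = 2·3.64·(√5.79 − √1.98)/0.00891
  = 7.2800 × (2.4062 − 1.4071) / 0.00891 = 816.34 s.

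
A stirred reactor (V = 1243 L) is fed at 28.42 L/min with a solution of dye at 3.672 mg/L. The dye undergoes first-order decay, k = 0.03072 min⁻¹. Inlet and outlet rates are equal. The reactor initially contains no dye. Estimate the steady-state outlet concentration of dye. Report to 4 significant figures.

1.567 mg/L

Species balance: V dC/dt = Q C_in − Q C − k V C.
At steady state: 0 = Q C_in − (Q + kV) C_ss, so C_ss = Q C_in/(Q + kV).
C_ss = 28.42·3.672/(28.42 + 0.03072·1243) = 104.358/66.6050 = 1.56682 mg/L.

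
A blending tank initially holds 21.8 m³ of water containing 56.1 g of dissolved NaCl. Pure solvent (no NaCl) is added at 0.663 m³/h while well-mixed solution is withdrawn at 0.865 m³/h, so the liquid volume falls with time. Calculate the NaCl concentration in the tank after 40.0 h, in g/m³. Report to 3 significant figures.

Let m(t) be the amount of NaCl. Volume: V(t) = V₀ + (Q_in − Q_out) t = 21.8 − 0.20200 t; V(40.0) = 13.720 m³.
No NaCl enters, so dm/dt = −Q_out · (m/V).
Separate: dm/m = −Q_out dt/V(t) ⇒ ln(m/m₀) = −(Q_out/(Q_in−Q_out)) ln(V/V₀).
m = m₀ (V₀/V)^(Q_out/(Q_in−Q_out)) = 56.1 × (21.8/13.720)^(-4.2822) = 7.7234 g.
C = m/V = 7.7234/13.720 = 0.56293 g/m³.

0.563 g/m³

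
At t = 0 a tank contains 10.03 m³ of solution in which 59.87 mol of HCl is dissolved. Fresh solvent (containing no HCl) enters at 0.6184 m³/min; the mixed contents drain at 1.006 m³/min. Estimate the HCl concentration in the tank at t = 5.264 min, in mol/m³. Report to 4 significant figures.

4.153 mol/m³

Let m(t) be the amount of HCl. Volume: V(t) = V₀ + (Q_in − Q_out) t = 10.03 − 0.387600 t; V(5.264) = 7.98967 m³.
Species balance (pure solvent in): dm/dt = −Q_out · m/V(t).
dm/m = −Q_out dt/(V₀ − 0.387600 t); integrating gives ln(m/m₀) = −(Q_out/(Q_in−Q_out)) ln(V/V₀).
m = m₀ (V₀/V)^(Q_out/(Q_in−Q_out)) = 59.87 × (10.03/7.98967)^(-2.59546) = 33.1780 mol.
C = m/V = 33.1780/7.98967 = 4.15262 mol/m³.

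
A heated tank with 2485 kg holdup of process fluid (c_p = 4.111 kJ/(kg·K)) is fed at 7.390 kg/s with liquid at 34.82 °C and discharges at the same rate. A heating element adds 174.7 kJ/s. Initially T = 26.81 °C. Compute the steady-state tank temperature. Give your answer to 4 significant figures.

40.57 °C

Energy balance: M c_p dT/dt = ṁ c_p (T_in − T) + 174.7.
At steady state dT/dt = 0 ⇒ T_ss = T_in + Q̇/(ṁ c_p) = 34.82 + 174.7/(7.390·4.111) = 40.5704 °C.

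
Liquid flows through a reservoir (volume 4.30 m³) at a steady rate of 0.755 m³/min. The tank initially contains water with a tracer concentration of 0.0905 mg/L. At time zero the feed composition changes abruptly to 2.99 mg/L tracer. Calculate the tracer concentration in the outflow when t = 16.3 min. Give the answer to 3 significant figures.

Transient balance on the dissolved component: V dC/dt = Q(C_in − C).
Time constant τ = V/Q = 4.30/0.755 = 5.6954 min.
This is linear first-order; C(t) = C_in + (C₀ − C_in) e^(−t/τ).
C(16.3) = 2.99 + (0.0905 − 2.99)·e^(−16.3/5.6954) = 2.99 + (-2.8995)·0.057156 = 2.8243 mg/L.

2.82 mg/L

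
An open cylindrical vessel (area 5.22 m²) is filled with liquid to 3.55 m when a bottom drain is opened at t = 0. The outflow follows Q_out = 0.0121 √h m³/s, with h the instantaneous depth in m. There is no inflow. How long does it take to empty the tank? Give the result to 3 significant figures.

Mass balance (ρ constant): A dh/dt = −0.0121 √h.
∫ h^(−1/2) dh = −(0.0121/A) ∫ dt, giving 2√h = 2√h₀ − (0.0121/A) t.
Tank is empty when √h = 0: t_empty = 2A√h₀/0.0121.
t_empty = 2·5.22·√3.55/0.0121 = 10.440·1.8841/0.0121 = 1625.7 s.

1630 s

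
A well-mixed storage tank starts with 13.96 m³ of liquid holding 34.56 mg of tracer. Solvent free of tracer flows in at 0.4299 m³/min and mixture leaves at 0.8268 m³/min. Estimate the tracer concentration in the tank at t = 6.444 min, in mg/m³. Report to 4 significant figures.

1.988 mg/m³

Let m(t) be the amount of tracer. Volume: V(t) = V₀ + (Q_in − Q_out) t = 13.96 − 0.396900 t; V(6.444) = 11.4024 m³.
Species balance (pure solvent in): dm/dt = −Q_out · m/V(t).
Separate: dm/m = −Q_out dt/V(t) ⇒ ln(m/m₀) = −(Q_out/(Q_in−Q_out)) ln(V/V₀).
m = m₀ (V₀/V)^(Q_out/(Q_in−Q_out)) = 34.56 × (13.96/11.4024)^(-2.08314) = 22.6718 mg.
C = m/V = 22.6718/11.4024 = 1.98834 mg/m³.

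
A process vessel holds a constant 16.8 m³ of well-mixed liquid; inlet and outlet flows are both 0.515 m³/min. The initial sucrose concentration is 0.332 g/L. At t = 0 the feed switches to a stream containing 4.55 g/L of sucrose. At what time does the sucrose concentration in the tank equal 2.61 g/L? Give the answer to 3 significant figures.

25.3 min

Transient balance on the dissolved component: V dC/dt = Q(C_in − C), so τ = V/Q = 32.621 min.
C(t) = C_in + (C₀ − C_in) e^(−t/τ). Set C = 2.61 and solve for t:
e^(−t/τ) = (C − C_in)/(C₀ − C_in) = (2.61 − 4.55)/(0.332 − 4.55) = 0.45993
t = −τ ln(…) = 32.621 × 0.77667 = 25.336 min.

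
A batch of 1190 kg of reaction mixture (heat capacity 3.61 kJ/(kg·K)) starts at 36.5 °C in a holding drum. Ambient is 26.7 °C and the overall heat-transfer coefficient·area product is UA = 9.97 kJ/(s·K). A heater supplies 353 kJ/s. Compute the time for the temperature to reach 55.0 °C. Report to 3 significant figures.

Lumped-capacitance energy balance: M c_p dT/dt = UA(T_amb − T) + Q̇.
τ = M c_p/UA = 430.88 s; T_ss = T_amb + Q̇/UA = 26.7 + 353/9.97 = 62.106 °C.
T(t) = T_ss + (T₀ − T_ss)e^(−t/τ); set T = 55.0:
t = −τ ln[(T − T_ss)/(T₀ − T_ss)] = −430.88 · ln(0.27752) = 552.33 s.

552 s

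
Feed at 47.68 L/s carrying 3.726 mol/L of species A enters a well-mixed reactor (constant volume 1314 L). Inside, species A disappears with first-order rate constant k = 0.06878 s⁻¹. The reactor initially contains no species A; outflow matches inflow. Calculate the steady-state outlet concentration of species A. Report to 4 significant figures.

Accumulation = in − out − consumed: V dC/dt = Q C_in − Q C − k V C.
Steady state (dC/dt = 0): C_ss = Q C_in/(Q + kV) = C_in/(1 + kV/Q).
C_ss = 47.68·3.726/(47.68 + 0.06878·1314) = 177.656/138.057 = 1.28683 mol/L.

1.287 mol/L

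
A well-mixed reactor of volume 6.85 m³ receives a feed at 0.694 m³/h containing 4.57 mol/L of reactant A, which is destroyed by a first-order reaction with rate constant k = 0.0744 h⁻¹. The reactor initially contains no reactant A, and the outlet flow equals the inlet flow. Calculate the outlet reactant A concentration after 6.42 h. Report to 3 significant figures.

Accumulation = in − out − consumed: V dC/dt = Q C_in − Q C − k V C.
This is linear with rate a = Q/V + k = 0.17571 h⁻¹.
C_ss = Q C_in/(Q + kV) = 2.6350 mol/L; C(t) = C_ss + (C₀ − C_ss) e^(−a t).
C(6.42) = 2.6350 + (-2.6350)·e^(−0.17571·6.42) = 2.6350 + (-2.6350)·0.32365 = 1.7822 mol/L.

1.78 mol/L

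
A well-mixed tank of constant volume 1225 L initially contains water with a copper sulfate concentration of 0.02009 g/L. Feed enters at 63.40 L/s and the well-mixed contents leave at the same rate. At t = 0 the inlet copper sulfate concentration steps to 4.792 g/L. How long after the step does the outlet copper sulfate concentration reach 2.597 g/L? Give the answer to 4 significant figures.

15.00 s

Species balance on the tank: V dC/dt = Q(C_in − C), so τ = V/Q = 19.3218 s.
C(t) = C_in + (C₀ − C_in) e^(−t/τ). Set C = 2.597 and solve for t:
e^(−t/τ) = (C − C_in)/(C₀ − C_in) = (2.597 − 4.792)/(0.02009 − 4.792) = 0.459984
t = −τ ln(…) = 19.3218 × 0.776565 = 15.0046 s.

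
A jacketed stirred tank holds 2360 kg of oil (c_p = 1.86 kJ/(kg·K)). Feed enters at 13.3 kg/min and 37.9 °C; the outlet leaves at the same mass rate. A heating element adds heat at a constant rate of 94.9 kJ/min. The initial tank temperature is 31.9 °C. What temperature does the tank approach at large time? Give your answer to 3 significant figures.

Energy balance: M c_p dT/dt = ṁ c_p (T_in − T) + 94.9.
At steady state dT/dt = 0 ⇒ T_ss = T_in + Q̇/(ṁ c_p) = 37.9 + 94.9/(13.3·1.86) = 41.736 °C.

41.7 °C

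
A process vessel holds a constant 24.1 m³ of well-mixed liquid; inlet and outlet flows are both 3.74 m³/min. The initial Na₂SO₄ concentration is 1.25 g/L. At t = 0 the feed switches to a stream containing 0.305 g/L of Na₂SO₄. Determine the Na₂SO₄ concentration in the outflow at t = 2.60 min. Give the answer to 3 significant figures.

0.936 g/L

Mass balance on the solute (V constant): V dC/dt = Q(C_in − C).
So dC/dt = (C_in − C)/τ with τ = V/Q = 24.1/3.74 = 6.4439 min.
C approaches C_in exponentially: C(t) = C_in + (C₀ − C_in) e^(−t/τ).
C(2.60) = 0.305 + (1.25 − 0.305)·e^(−2.60/6.4439) = 0.305 + (0.94500)·0.66799 = 0.93625 g/L.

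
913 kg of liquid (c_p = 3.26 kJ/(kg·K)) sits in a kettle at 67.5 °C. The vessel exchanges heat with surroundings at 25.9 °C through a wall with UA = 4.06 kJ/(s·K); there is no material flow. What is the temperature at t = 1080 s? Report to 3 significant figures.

First-law balance (no shaft work): M c_p dT/dt = −UA(T − T_amb).
dT/dt = (T_ss − T)/τ with T_ss = T_amb = 25.900 °C, τ = M c_p/UA = 913·3.26/4.06 = 733.10 s.
Integrating: T(t) = T_ss + (T₀ − T_ss) e^(−t/τ).
T(1080) = 25.900 + (41.600)·0.22919 = 35.434 °C.

35.4 °C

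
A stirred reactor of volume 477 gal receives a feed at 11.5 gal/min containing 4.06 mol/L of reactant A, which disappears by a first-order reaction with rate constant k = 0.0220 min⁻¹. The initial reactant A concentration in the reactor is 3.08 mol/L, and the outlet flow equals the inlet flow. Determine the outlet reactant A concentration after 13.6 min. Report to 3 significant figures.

2.63 mol/L

Species balance: V dC/dt = Q C_in − Q C − k V C.
dC/dt = (Q/V) C_in − (Q/V + k) C; effective rate a = Q/V + k = 0.024109 + 0.0220 = 0.046109 min⁻¹.
C_ss = Q C_in/(Q + kV) = 2.1229 mol/L; C(t) = C_ss + (C₀ − C_ss) e^(−a t).
C(13.6) = 2.1229 + (0.95715)·e^(−0.046109·13.6) = 2.1229 + (0.95715)·0.53415 = 2.6341 mol/L.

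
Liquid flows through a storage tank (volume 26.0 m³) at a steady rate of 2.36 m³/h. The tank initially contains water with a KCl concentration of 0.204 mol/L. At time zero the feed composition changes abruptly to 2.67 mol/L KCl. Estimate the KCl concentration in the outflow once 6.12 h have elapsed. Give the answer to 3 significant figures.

1.26 mol/L

Accumulation = in − out for the solute gives V dC/dt = Q(C_in − C).
So dC/dt = (C_in − C)/τ with τ = V/Q = 26.0/2.36 = 11.017 h.
C approaches C_in exponentially: C(t) = C_in + (C₀ − C_in) e^(−t/τ).
C(6.12) = 2.67 + (0.204 − 2.67)·e^(−6.12/11.017) = 2.67 + (-2.4660)·0.57378 = 1.2551 mol/L.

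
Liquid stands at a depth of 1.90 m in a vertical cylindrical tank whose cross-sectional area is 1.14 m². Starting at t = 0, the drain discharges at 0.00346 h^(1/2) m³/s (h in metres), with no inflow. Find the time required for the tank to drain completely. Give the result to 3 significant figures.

A dh/dt = −Q_out = −0.00346 √h.
This is separable: 2 d(√h)/dt = −0.00346/A, so √h = √h₀ − (0.00346/(2A)) t.
Tank is empty when √h = 0: t_empty = 2A√h₀/0.00346.
t_empty = 2·1.14·√1.90/0.00346 = 2.2800·1.3784/0.00346 = 908.31 s.

908 s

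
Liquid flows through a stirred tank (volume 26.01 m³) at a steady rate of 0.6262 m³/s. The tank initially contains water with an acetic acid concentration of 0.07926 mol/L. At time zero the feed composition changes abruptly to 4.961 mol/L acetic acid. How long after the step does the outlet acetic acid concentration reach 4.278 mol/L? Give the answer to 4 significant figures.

Accumulation = in − out for the solute gives V dC/dt = Q(C_in − C), so τ = V/Q = 41.5363 s.
C(t) = C_in + (C₀ − C_in) e^(−t/τ). Set C = 4.278 and solve for t:
e^(−t/τ) = (C − C_in)/(C₀ − C_in) = (4.278 − 4.961)/(0.07926 − 4.961) = 0.139909
t = −τ ln(…) = 41.5363 × 1.96676 = 81.6919 s.

81.69 s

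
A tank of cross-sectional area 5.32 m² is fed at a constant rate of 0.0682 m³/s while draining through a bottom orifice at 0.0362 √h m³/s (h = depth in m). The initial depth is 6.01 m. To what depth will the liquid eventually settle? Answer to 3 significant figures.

3.55 m

A dh/dt = Q_in − 0.0362 √h. Steady state requires inflow = outflow:
Q_in = 0.0362 √h_ss ⇒ √h_ss = 0.0682/0.0362 = 1.8840.
h_ss = 1.8840² = 3.5494 m. (Since h₀ = 6.01 m > h_ss, the level will fall toward this value.)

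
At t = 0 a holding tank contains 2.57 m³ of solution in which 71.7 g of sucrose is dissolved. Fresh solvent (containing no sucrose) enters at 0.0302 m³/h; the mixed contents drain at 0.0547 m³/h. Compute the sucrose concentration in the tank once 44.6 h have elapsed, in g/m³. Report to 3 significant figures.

Total volume: dV/dt = Q_in − Q_out = -0.024500 m³/h, so V(t) = 2.57 − 0.024500 t and V(44.6) = 1.4773 m³.
Solute balance: dm/dt = 0 − Q_out C = −Q_out m/V(t).
dm/m = −Q_out dt/(V₀ − 0.024500 t); integrating gives ln(m/m₀) = −(Q_out/(Q_in−Q_out)) ln(V/V₀).
m = m₀ (V₀/V)^(Q_out/(Q_in−Q_out)) = 71.7 × (2.57/1.4773)^(-2.2327) = 20.828 g.
C = m/V = 20.828/1.4773 = 14.099 g/m³.

14.1 g/m³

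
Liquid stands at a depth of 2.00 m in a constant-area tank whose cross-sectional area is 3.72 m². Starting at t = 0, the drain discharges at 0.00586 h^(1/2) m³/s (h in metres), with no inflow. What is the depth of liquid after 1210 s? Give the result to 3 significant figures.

0.213 m

A dh/dt = −Q_out = −0.00586 √h.
This is separable: 2 d(√h)/dt = −0.00586/A, so √h = √h₀ − (0.00586/(2A)) t.
√h = √2.00 − 0.00586·1210/(2·3.72) = 1.4142 − 0.95304 = 0.46118.
h = 0.46118² = 0.21268 m.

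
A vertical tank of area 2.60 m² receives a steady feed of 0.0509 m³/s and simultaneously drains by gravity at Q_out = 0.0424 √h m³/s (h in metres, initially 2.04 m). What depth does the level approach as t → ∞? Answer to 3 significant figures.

1.44 m

A dh/dt = Q_in − 0.0424 √h. Steady state requires inflow = outflow:
Q_in = 0.0424 √h_ss ⇒ √h_ss = 0.0509/0.0424 = 1.2005.
h_ss = 1.2005² = 1.4411 m. (Since h₀ = 2.04 m > h_ss, the level will fall toward this value.)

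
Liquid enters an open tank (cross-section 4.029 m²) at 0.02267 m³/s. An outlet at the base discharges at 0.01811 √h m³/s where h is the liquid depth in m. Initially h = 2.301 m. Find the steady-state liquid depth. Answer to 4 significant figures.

1.567 m

Level balance: A dh/dt = 0.02267 − 0.01811 √h. Setting dh/dt = 0:
Q_in = 0.01811 √h_ss ⇒ √h_ss = 0.02267/0.01811 = 1.25179.
h_ss = 1.25179² = 1.56699 m. (Since h₀ = 2.301 m > h_ss, the level will fall toward this value.)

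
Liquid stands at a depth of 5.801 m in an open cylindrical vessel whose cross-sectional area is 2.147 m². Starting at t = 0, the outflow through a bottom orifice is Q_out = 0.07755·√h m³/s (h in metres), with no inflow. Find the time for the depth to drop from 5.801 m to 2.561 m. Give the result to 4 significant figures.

With no inflow, A dh/dt = −0.07755 √h.
∫ h^(−1/2) dh = −(0.07755/A) ∫ dt, giving 2√h = 2√h₀ − (0.07755/A) t.
t = 2A(√h₀ − √h)/0.07755 = 2·2.147·(√5.801 − √2.561)/0.07755
  = 4.29400 × (2.40853 − 1.60031) / 0.07755 = 44.7514 s.

44.75 s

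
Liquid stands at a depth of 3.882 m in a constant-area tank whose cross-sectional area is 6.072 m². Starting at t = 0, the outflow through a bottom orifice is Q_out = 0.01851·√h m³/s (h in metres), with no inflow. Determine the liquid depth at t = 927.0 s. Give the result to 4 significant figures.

A dh/dt = −Q_out = −0.01851 √h.
Separate and integrate: 2(√h − √h₀) = −(0.01851/A) t.
√h = √3.882 − 0.01851·927.0/(2·6.072) = 1.97028 − 1.41294 = 0.557337.
h = 0.557337² = 0.310625 m.

0.3106 m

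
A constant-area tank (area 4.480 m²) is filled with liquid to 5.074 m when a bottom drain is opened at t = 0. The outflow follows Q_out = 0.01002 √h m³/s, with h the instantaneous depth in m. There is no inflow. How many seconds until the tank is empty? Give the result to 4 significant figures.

Accumulation of liquid (constant cross-section A): A dh/dt = −0.01002 √h.
This is separable: 2 d(√h)/dt = −0.01002/A, so √h = √h₀ − (0.01002/(2A)) t.
Tank is empty when √h = 0: t_empty = 2A√h₀/0.01002.
t_empty = 2·4.480·√5.074/0.01002 = 8.96000·2.25255/0.01002 = 2014.26 s.

2014 s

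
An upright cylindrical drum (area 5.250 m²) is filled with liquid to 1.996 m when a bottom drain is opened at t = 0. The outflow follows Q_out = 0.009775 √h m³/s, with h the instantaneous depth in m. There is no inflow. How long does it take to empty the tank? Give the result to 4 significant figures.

With no inflow, A dh/dt = −0.009775 √h.
This is separable: 2 d(√h)/dt = −0.009775/A, so √h = √h₀ − (0.009775/(2A)) t.
Tank is empty when √h = 0: t_empty = 2A√h₀/0.009775.
t_empty = 2·5.250·√1.996/0.009775 = 10.5000·1.41280/0.009775 = 1517.58 s.

1518 s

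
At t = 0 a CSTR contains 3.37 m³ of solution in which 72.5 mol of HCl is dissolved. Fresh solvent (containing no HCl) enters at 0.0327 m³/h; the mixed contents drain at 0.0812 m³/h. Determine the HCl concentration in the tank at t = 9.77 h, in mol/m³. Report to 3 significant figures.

Let m(t) be the amount of HCl. Volume: V(t) = V₀ + (Q_in − Q_out) t = 3.37 − 0.048500 t; V(9.77) = 2.8962 m³.
No HCl enters, so dm/dt = −Q_out · (m/V).
dm/m = −Q_out dt/(V₀ − 0.048500 t); integrating gives ln(m/m₀) = −(Q_out/(Q_in−Q_out)) ln(V/V₀).
m = m₀ (V₀/V)^(Q_out/(Q_in−Q_out)) = 72.5 × (3.37/2.8962)^(-1.6742) = 56.255 mol.
C = m/V = 56.255/2.8962 = 19.424 mol/m³.

19.4 mol/m³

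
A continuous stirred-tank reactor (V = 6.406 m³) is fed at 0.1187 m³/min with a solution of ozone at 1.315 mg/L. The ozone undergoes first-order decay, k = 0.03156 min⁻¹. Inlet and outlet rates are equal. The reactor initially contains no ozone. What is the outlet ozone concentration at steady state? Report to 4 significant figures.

Accumulation = in − out − consumed: V dC/dt = Q C_in − Q C − k V C.
At steady state: 0 = Q C_in − (Q + kV) C_ss, so C_ss = Q C_in/(Q + kV).
C_ss = 0.1187·1.315/(0.1187 + 0.03156·6.406) = 0.156090/0.320873 = 0.486455 mg/L.

0.4865 mg/L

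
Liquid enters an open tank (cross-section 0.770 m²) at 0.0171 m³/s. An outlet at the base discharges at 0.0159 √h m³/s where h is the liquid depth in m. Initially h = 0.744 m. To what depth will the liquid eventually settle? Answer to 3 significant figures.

Level balance: A dh/dt = 0.0171 − 0.0159 √h. Setting dh/dt = 0:
Q_in = 0.0159 √h_ss ⇒ √h_ss = 0.0171/0.0159 = 1.0755.
h_ss = 1.0755² = 1.1566 m. (Since h₀ = 0.744 m < h_ss, the level will rise toward this value.)

1.16 m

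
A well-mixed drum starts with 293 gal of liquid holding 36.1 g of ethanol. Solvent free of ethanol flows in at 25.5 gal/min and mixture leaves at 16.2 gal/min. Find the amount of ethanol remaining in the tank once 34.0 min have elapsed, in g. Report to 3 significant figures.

Let m(t) be the amount of ethanol. Volume: V(t) = V₀ + (Q_in − Q_out) t = 293 + 9.3000 t; V(34.0) = 609.20 gal.
No ethanol enters, so dm/dt = −Q_out · (m/V).
dm/m = −Q_out dt/(V₀ + 9.3000 t); integrating gives ln(m/m₀) = −(Q_out/(Q_in−Q_out)) ln(V/V₀).
m = m₀ (V₀/V)^(Q_out/(Q_in−Q_out)) = 36.1 × (293/609.20)^(1.7419) = 10.087 g.

10.1 g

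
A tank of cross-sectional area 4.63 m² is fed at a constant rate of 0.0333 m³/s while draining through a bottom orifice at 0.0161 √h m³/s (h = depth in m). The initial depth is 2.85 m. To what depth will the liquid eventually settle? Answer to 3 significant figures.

4.28 m

Level balance: A dh/dt = 0.0333 − 0.0161 √h. Setting dh/dt = 0:
Q_in = 0.0161 √h_ss ⇒ √h_ss = 0.0333/0.0161 = 2.0683.
h_ss = 2.0683² = 4.2780 m. (Since h₀ = 2.85 m < h_ss, the level will rise toward this value.)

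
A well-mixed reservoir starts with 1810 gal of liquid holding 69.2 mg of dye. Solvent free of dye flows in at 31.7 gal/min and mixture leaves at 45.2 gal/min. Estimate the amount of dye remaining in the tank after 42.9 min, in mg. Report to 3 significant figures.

19.0 mg

Total volume: dV/dt = Q_in − Q_out = -13.500 gal/min, so V(t) = 1810 − 13.500 t and V(42.9) = 1230.8 gal.
Solute balance: dm/dt = 0 − Q_out C = −Q_out m/V(t).
Separate: dm/m = −Q_out dt/V(t) ⇒ ln(m/m₀) = −(Q_out/(Q_in−Q_out)) ln(V/V₀).
m = m₀ (V₀/V)^(Q_out/(Q_in−Q_out)) = 69.2 × (1810/1230.8)^(-3.3481) = 19.027 mg.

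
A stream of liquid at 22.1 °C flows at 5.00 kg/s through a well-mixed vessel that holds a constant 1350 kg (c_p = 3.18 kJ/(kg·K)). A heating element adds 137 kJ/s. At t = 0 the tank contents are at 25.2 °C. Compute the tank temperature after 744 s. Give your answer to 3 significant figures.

M c_p dT/dt = ṁ c_p (T_in − T) + Q̇.
Rearrange: dT/dt = (T_ss − T)/τ with τ = M/ṁ = 270.00 s and T_ss = T_in + Q̇/(ṁ c_p) = 30.716 °C.
This is linear first-order; T(t) = T_ss + (T₀ − T_ss) e^(−t/τ).
T(744) = 30.716 + (-5.5164)·e^(−744/270.00) = 30.716 + (-5.5164)·0.063574 = 30.366 °C.

30.4 °C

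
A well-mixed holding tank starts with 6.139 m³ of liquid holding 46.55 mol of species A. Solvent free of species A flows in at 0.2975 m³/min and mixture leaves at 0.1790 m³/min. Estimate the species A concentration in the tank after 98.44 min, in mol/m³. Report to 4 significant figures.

0.5235 mol/m³

Total volume: dV/dt = Q_in − Q_out = 0.118500 m³/min, so V(t) = 6.139 + 0.118500 t and V(98.44) = 17.8041 m³.
Solute balance: dm/dt = 0 − Q_out C = −Q_out m/V(t).
dm/m = −Q_out dt/(V₀ + 0.118500 t); integrating gives ln(m/m₀) = −(Q_out/(Q_in−Q_out)) ln(V/V₀).
m = m₀ (V₀/V)^(Q_out/(Q_in−Q_out)) = 46.55 × (6.139/17.8041)^(1.51055) = 9.31980 mol.
C = m/V = 9.31980/17.8041 = 0.523463 mol/m³.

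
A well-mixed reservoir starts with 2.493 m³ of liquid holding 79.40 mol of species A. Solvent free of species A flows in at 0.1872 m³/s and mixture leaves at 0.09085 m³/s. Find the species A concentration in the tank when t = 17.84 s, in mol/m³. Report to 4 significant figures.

11.50 mol/m³

Total volume: dV/dt = Q_in − Q_out = 0.0963500 m³/s, so V(t) = 2.493 + 0.0963500 t and V(17.84) = 4.21188 m³.
Solute balance: dm/dt = 0 − Q_out C = −Q_out m/V(t).
Separate: dm/m = −Q_out dt/V(t) ⇒ ln(m/m₀) = −(Q_out/(Q_in−Q_out)) ln(V/V₀).
m = m₀ (V₀/V)^(Q_out/(Q_in−Q_out)) = 79.40 × (2.493/4.21188)^(0.942916) = 48.4248 mol.
C = m/V = 48.4248/4.21188 = 11.4972 mol/m³.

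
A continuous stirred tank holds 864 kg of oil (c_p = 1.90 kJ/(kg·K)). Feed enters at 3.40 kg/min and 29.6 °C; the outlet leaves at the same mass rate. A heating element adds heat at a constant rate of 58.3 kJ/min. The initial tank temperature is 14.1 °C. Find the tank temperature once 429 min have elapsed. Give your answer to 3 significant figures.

34.1 °C

M c_p dT/dt = ṁ c_p (T_in − T) + Q̇.
τ = M/ṁ = 254.12 min; T_ss = T_in + Q̇/(ṁ c_p) = 29.6 + 58.3/(3.40·1.90) = 38.625 °C.
Solution: T(t) = T_ss + (T₀ − T_ss) e^(−t/τ).
T(429) = 38.625 + (-24.525)·e^(−429/254.12) = 38.625 + (-24.525)·0.18485 = 34.091 °C.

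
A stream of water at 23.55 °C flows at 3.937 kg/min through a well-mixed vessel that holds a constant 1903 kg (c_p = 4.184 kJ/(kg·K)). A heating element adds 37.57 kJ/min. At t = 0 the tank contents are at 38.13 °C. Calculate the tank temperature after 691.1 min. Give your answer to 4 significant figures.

28.77 °C

Energy balance: M c_p dT/dt = ṁ c_p (T_in − T) + 37.57.
τ = M/ṁ = 483.363 min; T_ss = T_in + Q̇/(ṁ c_p) = 23.55 + 37.57/(3.937·4.184) = 25.8308 °C.
T approaches T_ss exponentially: T(t) = T_ss + (T₀ − T_ss) e^(−t/τ).
T(691.1) = 25.8308 + (12.2992)·e^(−691.1/483.363) = 25.8308 + (12.2992)·0.239363 = 28.7748 °C.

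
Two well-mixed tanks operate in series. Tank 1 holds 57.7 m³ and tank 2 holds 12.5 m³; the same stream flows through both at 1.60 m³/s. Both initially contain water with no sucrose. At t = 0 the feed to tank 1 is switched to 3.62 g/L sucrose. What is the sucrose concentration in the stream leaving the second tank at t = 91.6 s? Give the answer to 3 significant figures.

Each tank obeys Vᵢ dCᵢ/dt = Q(Cᵢ₋₁ − Cᵢ), so τᵢ = Vᵢ/Q.
τ₁ = 57.7/1.60 = 36.062 s; τ₂ = 12.5/1.60 = 7.8125 s.
Solving the cascade with C₁(0)=C₂(0)=0 gives C₂(t) = C_in[1 − (τ₁ e^(−t/τ₁) − τ₂ e^(−t/τ₂))/(τ₁ − τ₂)].
At t = 91.6: e^(−t/τ₁) = 0.078864, e^(−t/τ₂) = 8.0907e-06.
C₂ = 3.62·[1 − (36.062·0.078864 − 7.8125·8.0907e-06)/(28.250)] = 3.62·0.89933 = 3.2556 g/L.

3.26 g/L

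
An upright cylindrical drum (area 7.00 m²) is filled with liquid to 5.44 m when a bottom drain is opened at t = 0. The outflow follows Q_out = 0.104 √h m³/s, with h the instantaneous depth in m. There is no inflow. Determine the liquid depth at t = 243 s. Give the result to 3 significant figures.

0.278 m

Mass balance (ρ constant): A dh/dt = −0.104 √h.
∫ h^(−1/2) dh = −(0.104/A) ∫ dt, giving 2√h = 2√h₀ − (0.104/A) t.
√h = √5.44 − 0.104·243/(2·7.00) = 2.3324 − 1.8051 = 0.52724.
h = 0.52724² = 0.27798 m.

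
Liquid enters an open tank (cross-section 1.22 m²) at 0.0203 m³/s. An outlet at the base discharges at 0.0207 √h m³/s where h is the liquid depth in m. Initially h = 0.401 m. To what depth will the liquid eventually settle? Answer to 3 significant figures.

0.962 m

Level balance: A dh/dt = 0.0203 − 0.0207 √h. Setting dh/dt = 0:
Q_in = 0.0207 √h_ss ⇒ √h_ss = 0.0203/0.0207 = 0.98068.
h_ss = 0.98068² = 0.96173 m. (Since h₀ = 0.401 m < h_ss, the level will rise toward this value.)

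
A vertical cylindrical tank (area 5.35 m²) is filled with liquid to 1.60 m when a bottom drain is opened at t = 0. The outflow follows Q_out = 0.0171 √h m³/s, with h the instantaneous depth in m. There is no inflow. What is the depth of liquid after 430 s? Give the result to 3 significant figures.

0.334 m

With no inflow, A dh/dt = −0.0171 √h.
Separate and integrate: 2(√h − √h₀) = −(0.0171/A) t.
√h = √1.60 − 0.0171·430/(2·5.35) = 1.2649 − 0.68720 = 0.57771.
h = 0.57771² = 0.33375 m.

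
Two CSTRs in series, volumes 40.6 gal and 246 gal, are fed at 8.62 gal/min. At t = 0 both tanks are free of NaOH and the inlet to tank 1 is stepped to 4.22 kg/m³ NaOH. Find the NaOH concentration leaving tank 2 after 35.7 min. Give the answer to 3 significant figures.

Species balance on tank i: dCᵢ/dt = (Cᵢ₋₁ − Cᵢ)/τᵢ with τᵢ = Vᵢ/Q.
τ₁ = 40.6/8.62 = 4.7100 min; τ₂ = 246/8.62 = 28.538 min.
Tank 1: C₁ = C_in(1 − e^(−t/τ₁)). Tank 2 (τ₁ ≠ τ₂): C₂ = C_in[1 − (τ₁ e^(−t/τ₁) − τ₂ e^(−t/τ₂))/(τ₁ − τ₂)].
At t = 35.7: e^(−t/τ₁) = 0.00051074, e^(−t/τ₂) = 0.28623.
C₂ = 4.22·[1 − (4.7100·0.00051074 − 28.538·0.28623)/(-23.828)] = 4.22·0.65729 = 2.7738 kg/m³.

2.77 kg/m³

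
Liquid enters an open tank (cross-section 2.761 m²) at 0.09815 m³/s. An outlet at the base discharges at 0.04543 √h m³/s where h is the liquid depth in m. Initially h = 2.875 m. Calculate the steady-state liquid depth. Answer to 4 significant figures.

A dh/dt = Q_in − 0.04543 √h. Steady state requires inflow = outflow:
Q_in = 0.04543 √h_ss ⇒ √h_ss = 0.09815/0.04543 = 2.16047.
h_ss = 2.16047² = 4.66762 m. (Since h₀ = 2.875 m < h_ss, the level will rise toward this value.)

4.668 m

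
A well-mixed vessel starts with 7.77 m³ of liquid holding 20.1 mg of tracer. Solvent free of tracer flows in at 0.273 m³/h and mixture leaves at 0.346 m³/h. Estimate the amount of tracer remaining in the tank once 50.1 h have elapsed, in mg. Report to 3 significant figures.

0.985 mg

Let m(t) be the amount of tracer. Volume: V(t) = V₀ + (Q_in − Q_out) t = 7.77 − 0.073000 t; V(50.1) = 4.1127 m³.
Species balance (pure solvent in): dm/dt = −Q_out · m/V(t).
Separate: dm/m = −Q_out dt/V(t) ⇒ ln(m/m₀) = −(Q_out/(Q_in−Q_out)) ln(V/V₀).
m = m₀ (V₀/V)^(Q_out/(Q_in−Q_out)) = 20.1 × (7.77/4.1127)^(-4.7397) = 0.98546 mg.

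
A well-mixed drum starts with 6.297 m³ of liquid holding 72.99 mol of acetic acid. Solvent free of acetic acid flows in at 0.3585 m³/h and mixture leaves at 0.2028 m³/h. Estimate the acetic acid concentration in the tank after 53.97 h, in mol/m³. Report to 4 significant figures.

1.646 mol/m³

Let m(t) be the amount of acetic acid. Volume: V(t) = V₀ + (Q_in − Q_out) t = 6.297 + 0.155700 t; V(53.97) = 14.7001 m³.
Solute balance: dm/dt = 0 − Q_out C = −Q_out m/V(t).
Separate: dm/m = −Q_out dt/V(t) ⇒ ln(m/m₀) = −(Q_out/(Q_in−Q_out)) ln(V/V₀).
m = m₀ (V₀/V)^(Q_out/(Q_in−Q_out)) = 72.99 × (6.297/14.7001)^(1.30250) = 24.1934 mol.
C = m/V = 24.1934/14.7001 = 1.64580 mol/m³.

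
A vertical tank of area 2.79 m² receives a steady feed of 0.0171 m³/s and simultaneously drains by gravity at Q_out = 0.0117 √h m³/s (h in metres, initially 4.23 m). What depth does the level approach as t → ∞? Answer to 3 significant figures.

2.14 m

A dh/dt = Q_in − 0.0117 √h. Steady state requires inflow = outflow:
Q_in = 0.0117 √h_ss ⇒ √h_ss = 0.0171/0.0117 = 1.4615.
h_ss = 1.4615² = 2.1361 m. (Since h₀ = 4.23 m > h_ss, the level will fall toward this value.)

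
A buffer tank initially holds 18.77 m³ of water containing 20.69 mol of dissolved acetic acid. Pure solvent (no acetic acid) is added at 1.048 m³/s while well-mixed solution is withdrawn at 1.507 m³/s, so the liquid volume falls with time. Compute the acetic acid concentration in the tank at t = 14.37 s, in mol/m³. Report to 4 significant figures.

Total volume: dV/dt = Q_in − Q_out = -0.459000 m³/s, so V(t) = 18.77 − 0.459000 t and V(14.37) = 12.1742 m³.
Species balance (pure solvent in): dm/dt = −Q_out · m/V(t).
Separate: dm/m = −Q_out dt/V(t) ⇒ ln(m/m₀) = −(Q_out/(Q_in−Q_out)) ln(V/V₀).
m = m₀ (V₀/V)^(Q_out/(Q_in−Q_out)) = 20.69 × (18.77/12.1742)^(-3.28322) = 4.99382 mol.
C = m/V = 4.99382/12.1742 = 0.410198 mol/m³.

0.4102 mol/m³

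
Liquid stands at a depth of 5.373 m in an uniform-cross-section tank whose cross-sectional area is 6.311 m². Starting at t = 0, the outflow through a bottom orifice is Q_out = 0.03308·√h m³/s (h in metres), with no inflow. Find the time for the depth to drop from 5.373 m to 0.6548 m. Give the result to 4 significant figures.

With no inflow, A dh/dt = −0.03308 √h.
This is separable: 2 d(√h)/dt = −0.03308/A, so √h = √h₀ − (0.03308/(2A)) t.
t = 2A(√h₀ − √h)/0.03308 = 2·6.311·(√5.373 − √0.6548)/0.03308
  = 12.6220 × (2.31797 − 0.809197) / 0.03308 = 575.688 s.

575.7 s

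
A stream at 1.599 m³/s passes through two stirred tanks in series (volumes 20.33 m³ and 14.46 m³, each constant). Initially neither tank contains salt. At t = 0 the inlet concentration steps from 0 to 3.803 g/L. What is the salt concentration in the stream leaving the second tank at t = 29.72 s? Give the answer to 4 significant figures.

2.881 g/L

Species balance on tank i: dCᵢ/dt = (Cᵢ₋₁ − Cᵢ)/τᵢ with τᵢ = Vᵢ/Q.
τ₁ = 20.33/1.599 = 12.7142 s; τ₂ = 14.46/1.599 = 9.04315 s.
Tank 1: C₁ = C_in(1 − e^(−t/τ₁)). Tank 2 (τ₁ ≠ τ₂): C₂ = C_in[1 − (τ₁ e^(−t/τ₁) − τ₂ e^(−t/τ₂))/(τ₁ − τ₂)].
At t = 29.72: e^(−t/τ₁) = 0.0965645, e^(−t/τ₂) = 0.0373858.
C₂ = 3.803·[1 − (12.7142·0.0965645 − 9.04315·0.0373858)/(3.67104)] = 3.803·0.757656 = 2.88137 g/L.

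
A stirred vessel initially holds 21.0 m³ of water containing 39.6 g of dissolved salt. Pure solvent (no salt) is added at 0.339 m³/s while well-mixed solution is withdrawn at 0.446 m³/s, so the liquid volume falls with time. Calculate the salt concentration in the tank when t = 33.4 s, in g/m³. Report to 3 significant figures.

Let m(t) be the amount of salt. Volume: V(t) = V₀ + (Q_in − Q_out) t = 21.0 − 0.10700 t; V(33.4) = 17.426 m³.
Solute balance: dm/dt = 0 − Q_out C = −Q_out m/V(t).
dm/m = −Q_out dt/(V₀ − 0.10700 t); integrating gives ln(m/m₀) = −(Q_out/(Q_in−Q_out)) ln(V/V₀).
m = m₀ (V₀/V)^(Q_out/(Q_in−Q_out)) = 39.6 × (21.0/17.426)^(-4.1682) = 18.197 g.
C = m/V = 18.197/17.426 = 1.0442 g/m³.

1.04 g/m³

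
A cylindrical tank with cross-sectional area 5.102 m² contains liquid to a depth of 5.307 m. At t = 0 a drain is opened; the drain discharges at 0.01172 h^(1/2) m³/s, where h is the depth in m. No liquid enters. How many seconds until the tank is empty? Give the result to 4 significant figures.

With no inflow, A dh/dt = −0.01172 √h.
Separate and integrate: 2(√h − √h₀) = −(0.01172/A) t.
Set h = 0: 2√h₀ = (0.01172/A) t_empty ⇒ t_empty = 2A√h₀/0.01172.
t_empty = 2·5.102·√5.307/0.01172 = 10.2040·2.30369/0.01172 = 2005.71 s.

2006 s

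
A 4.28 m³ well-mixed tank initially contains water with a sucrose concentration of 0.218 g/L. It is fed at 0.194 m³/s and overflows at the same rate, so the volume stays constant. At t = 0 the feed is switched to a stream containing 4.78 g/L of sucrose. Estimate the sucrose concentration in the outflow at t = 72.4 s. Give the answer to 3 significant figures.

Species balance on the tank: V dC/dt = Q(C_in − C).
So dC/dt = (C_in − C)/τ with τ = V/Q = 4.28/0.194 = 22.062 s.
Solution: C(t) = C_in + (C₀ − C_in) e^(−t/τ).
C(72.4) = 4.78 + (0.218 − 4.78)·e^(−72.4/22.062) = 4.78 + (-4.5620)·0.037565 = 4.6086 g/L.

4.61 g/L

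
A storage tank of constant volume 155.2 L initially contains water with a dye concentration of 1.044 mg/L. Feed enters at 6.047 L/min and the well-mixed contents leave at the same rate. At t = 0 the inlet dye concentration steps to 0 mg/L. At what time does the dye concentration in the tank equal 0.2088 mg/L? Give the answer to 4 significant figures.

41.31 min

Species balance on the tank: V dC/dt = Q(C_in − C), so τ = V/Q = 25.6656 min.
C(t) = C_in + (C₀ − C_in) e^(−t/τ). Set C = 0.2088 and solve for t:
e^(−t/τ) = (C − C_in)/(C₀ − C_in) = (0.2088 − 0)/(1.044 − 0) = 0.200000
t = −τ ln(…) = 25.6656 × 1.60944 = 41.3072 min.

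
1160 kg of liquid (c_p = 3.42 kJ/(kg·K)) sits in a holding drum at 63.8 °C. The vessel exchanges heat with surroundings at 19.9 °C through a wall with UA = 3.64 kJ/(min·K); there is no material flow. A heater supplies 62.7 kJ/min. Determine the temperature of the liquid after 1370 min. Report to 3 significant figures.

44.7 °C

First-law balance (no shaft work): M c_p dT/dt = −UA(T − T_amb) + Q̇.
dT/dt = (T_ss − T)/τ with T_ss = T_amb + Q̇/UA = 19.9 + 62.7/3.64 = 37.125 °C, τ = M c_p/UA = 1160·3.42/3.64 = 1089.9 min.
Solution: T(t) = T_ss + (T₀ − T_ss) e^(−t/τ).
T(1370) = 37.125 + (26.675)·0.28450 = 44.714 °C.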